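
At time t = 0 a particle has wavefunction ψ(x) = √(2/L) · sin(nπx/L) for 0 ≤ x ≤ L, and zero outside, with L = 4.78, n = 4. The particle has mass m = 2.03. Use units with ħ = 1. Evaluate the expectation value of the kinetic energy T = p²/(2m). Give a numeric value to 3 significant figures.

1.70

T = −(ħ²/2m) d²/dx², so ⟨T⟩ = −(ħ²/2m) ∫ ψ*·ψ'' dx; with m = 2.03.
d/dx sin(nπx/L) = (nπ/L)·cos(nπx/L) and d²/dx² sin(nπx/L) = −(nπ/L)²·sin(nπx/L); on 0 ≤ x ≤ L, ∫sin²(nπx/L) dx = L/2 and ∫sin(nπx/L)·cos(nπx/L) dx = 0.
⟨T⟩ = 1.7023.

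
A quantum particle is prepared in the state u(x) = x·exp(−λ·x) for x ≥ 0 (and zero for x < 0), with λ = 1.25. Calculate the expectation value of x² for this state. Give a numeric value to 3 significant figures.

1.92

⟨x²⟩ = ∫ x²·|u|² dx / ∫|u|² dx (integrals over the domain).
Every integrand reduces to terms xʲ·e^(−2λx) on [0, ∞); use ∫₀^∞ xʲ·e^(−2λx) dx = j!/(2λ)^(j+1).
State is unnormalized: ∫|u|² dx = 0.12800, and ∫u*·x²·u dx = 0.24576, so ⟨x²⟩ = 0.24576 / 0.12800.
⟨x²⟩ = 1.9200.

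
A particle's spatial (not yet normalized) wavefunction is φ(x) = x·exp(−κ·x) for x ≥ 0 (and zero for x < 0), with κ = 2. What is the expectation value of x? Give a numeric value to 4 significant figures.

⟨x⟩ = ∫ x·|φ|² dx / ∫|φ|² dx (integrals over the domain).
Every integrand reduces to terms xʲ·e^(−2κx) on [0, ∞); use ∫₀^∞ xʲ·e^(−2κx) dx = j!/(2κ)^(j+1).
State is unnormalized: ∫|φ|² dx = 0.031250, and ∫φ*·x·φ dx = 0.023438, so ⟨x⟩ = 0.023438 / 0.031250.
⟨x⟩ = 0.75000.

0.7500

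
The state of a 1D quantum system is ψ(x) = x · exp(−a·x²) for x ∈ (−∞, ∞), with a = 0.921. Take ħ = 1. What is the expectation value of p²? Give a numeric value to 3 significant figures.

2.76

p² ψ = −ħ² d²ψ/dx²; ⟨p²⟩ = −ħ² ∫ ψ*·ψ'' dx / ∫|ψ|² dx.
Expand each integrand as polynomial × e^(−2ax²) and use ∫x^(2j)·e^(−2ax²) dx = (2j−1)!!/(4a)^j · √(π/(2a)), odd powers → 0; here √(π/(2a)) = 1.3060. Differentiate with the product rule, d/dx e^(−ax²) = −2ax·e^(−ax²).
State is unnormalized: ∫|ψ|² dx = 0.35450, and ∫ψ*·(−ħ² ψ'') dx = 0.97947, so ⟨p²⟩ = 0.97947 / 0.35450.
⟨p²⟩ = 2.7630.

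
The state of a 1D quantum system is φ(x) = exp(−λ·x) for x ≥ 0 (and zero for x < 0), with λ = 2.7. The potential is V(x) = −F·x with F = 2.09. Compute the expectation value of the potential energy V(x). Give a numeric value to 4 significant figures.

-0.3870

⟨V⟩ = ∫ V(x)·|φ|² dx / ∫|φ|² dx.
Every integrand reduces to terms xʲ·e^(−2λx) on [0, ∞); use ∫₀^∞ xʲ·e^(−2λx) dx = j!/(2λ)^(j+1).
State is unnormalized: ∫|φ|² dx = 0.18519, and ∫φ*·V(x)·φ dx = -0.071674, so ⟨V⟩ = -0.071674 / 0.18519.
⟨V⟩ = -0.38704.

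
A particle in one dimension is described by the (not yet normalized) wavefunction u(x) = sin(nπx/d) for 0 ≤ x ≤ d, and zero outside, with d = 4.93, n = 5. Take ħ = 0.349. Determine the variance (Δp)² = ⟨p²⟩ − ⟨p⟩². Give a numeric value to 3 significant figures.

Compute ⟨p⟩ and ⟨p²⟩ separately; (Δp)² = ⟨p²⟩ − ⟨p⟩².
d/dx sin(nπx/d) = (nπ/d)·cos(nπx/d) and d²/dx² sin(nπx/d) = −(nπ/d)²·sin(nπx/d); on 0 ≤ x ≤ d, ∫sin²(nπx/d) dx = d/2 and ∫sin(nπx/d)·cos(nπx/d) dx = 0.
Normalization: ∫|u|² dx = 2.4650.
⟨p⟩ = 0.0000 and ⟨p²⟩ = 1.2365.
(Δp)² = 1.2365 − (0.0000)² = 1.2365.

1.24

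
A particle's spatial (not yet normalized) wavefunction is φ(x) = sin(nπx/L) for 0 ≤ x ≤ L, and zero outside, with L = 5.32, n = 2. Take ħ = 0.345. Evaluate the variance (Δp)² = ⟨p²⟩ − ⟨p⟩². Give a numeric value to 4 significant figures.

Compute ⟨p⟩ and ⟨p²⟩ separately; (Δp)² = ⟨p²⟩ − ⟨p⟩².
d/dx sin(nπx/L) = (nπ/L)·cos(nπx/L) and d²/dx² sin(nπx/L) = −(nπ/L)²·sin(nπx/L); on 0 ≤ x ≤ L, ∫sin²(nπx/L) dx = L/2 and ∫sin(nπx/L)·cos(nπx/L) dx = 0.
Normalization: ∫|φ|² dx = 2.6600.
⟨p⟩ = 0.0000 and ⟨p²⟩ = 0.16603.
(Δp)² = 0.16603 − (0.0000)² = 0.16603.

0.1660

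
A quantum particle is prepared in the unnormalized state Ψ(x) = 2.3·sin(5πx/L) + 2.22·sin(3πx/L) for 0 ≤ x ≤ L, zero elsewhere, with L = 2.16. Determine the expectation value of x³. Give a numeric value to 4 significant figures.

⟨x³⟩ = ∫ x³·|Ψ|² dx / ∫|Ψ|² dx (integrals over the domain).
On 0 ≤ x ≤ L (j ≠ l): ∫sin²(jπx/L) dx = L/2, ∫sin(jπx/L)·sin(lπx/L) dx = 0; diagonal moments ∫x·sin²(jπx/L) dx = L²/4, ∫x²·sin²(jπx/L) dx = L³·(1/6 − 1/(4j²π²)); cross terms ∫x·sin(jπx/L)·sin(lπx/L) dx = 0 for j + l even and −4jlL²/(π²(j² − l²)²) for j + l odd, ∫x²·sin(jπx/L)·sin(lπx/L) dx = (−1)^(j+l)·4jlL³/(π²(j² − l²)²); higher powers the same way via product-to-sum and parts.
State is unnormalized: ∫|Ψ|² dx = 11.036, and ∫Ψ*·x³·Ψ dx = 35.094, so ⟨x³⟩ = 35.094 / 11.036.
⟨x³⟩ = 3.1800.

3.180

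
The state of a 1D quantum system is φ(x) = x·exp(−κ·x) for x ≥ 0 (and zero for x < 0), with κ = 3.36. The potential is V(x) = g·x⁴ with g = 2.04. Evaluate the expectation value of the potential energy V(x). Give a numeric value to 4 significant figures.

0.3601

⟨V⟩ = ∫ V(x)·|φ|² dx / ∫|φ|² dx.
Every integrand reduces to terms xʲ·e^(−2κx) on [0, ∞); use ∫₀^∞ xʲ·e^(−2κx) dx = j!/(2κ)^(j+1).
State is unnormalized: ∫|φ|² dx = 0.0065906, and ∫φ*·V(x)·φ dx = 0.0023734, so ⟨V⟩ = 0.0023734 / 0.0065906.
⟨V⟩ = 0.36013.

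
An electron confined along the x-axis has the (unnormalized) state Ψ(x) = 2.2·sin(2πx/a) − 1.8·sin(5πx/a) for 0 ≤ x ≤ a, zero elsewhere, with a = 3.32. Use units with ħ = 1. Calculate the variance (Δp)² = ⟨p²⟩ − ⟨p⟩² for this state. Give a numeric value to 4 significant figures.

11.12

Compute ⟨p⟩ and ⟨p²⟩ separately; (Δp)² = ⟨p²⟩ − ⟨p⟩².
d²/dx² sin(jπx/a) = −(jπ/a)²·sin(jπx/a); on 0 ≤ x ≤ a, ∫sin²(jπx/a) dx = a/2 and ∫sin(jπx/a)·sin(lπx/a) dx = 0 for j ≠ l, so only diagonal terms survive in ∫|Ψ|² and ∫Ψ·Ψ″; ∫Ψ·Ψ′ dx = [Ψ²/2] between the walls = 0.
Normalization: ∫|Ψ|² dx = 13.413.
⟨p⟩ = 0.0000 and ⟨p²⟩ = 11.122.
(Δp)² = 11.122 − (0.0000)² = 11.122.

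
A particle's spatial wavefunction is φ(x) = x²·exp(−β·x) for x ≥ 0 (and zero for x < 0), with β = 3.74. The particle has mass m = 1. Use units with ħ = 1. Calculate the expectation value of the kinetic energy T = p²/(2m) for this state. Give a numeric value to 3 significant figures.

T = −(ħ²/2m) d²/dx², so ⟨T⟩ = −(ħ²/2m) ∫ φ*·φ'' dx / ∫|φ|² dx; with m = 1.
Differentiate x²·exp(−β·x) with the product rule; every integrand then reduces to terms xʲ·e^(−2βx) on [0, ∞), with ∫₀^∞ xʲ·e^(−2βx) dx = j!/(2β)^(j+1).
State is unnormalized: ∫|φ|² dx = 0.0010250, and ∫φ*·(−ħ²/2m · φ'') dx = 0.0023894, so ⟨T⟩ = 0.0023894 / 0.0010250.
⟨T⟩ = 2.3313.

2.33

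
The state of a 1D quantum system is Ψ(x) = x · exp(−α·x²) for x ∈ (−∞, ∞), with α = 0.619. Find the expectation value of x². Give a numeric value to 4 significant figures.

⟨x²⟩ = ∫ x²·|Ψ|² dx / ∫|Ψ|² dx (integrals over the domain).
Expand each integrand as polynomial × e^(−2αx²) and use ∫x^(2j)·e^(−2αx²) dx = (2j−1)!!/(4α)^j · √(π/(2α)), odd powers → 0; here √(π/(2α)) = 1.5930.
State is unnormalized: ∫|Ψ|² dx = 0.64337, and ∫Ψ*·x²·Ψ dx = 0.77953, so ⟨x²⟩ = 0.77953 / 0.64337.
⟨x²⟩ = 1.2116.

1.212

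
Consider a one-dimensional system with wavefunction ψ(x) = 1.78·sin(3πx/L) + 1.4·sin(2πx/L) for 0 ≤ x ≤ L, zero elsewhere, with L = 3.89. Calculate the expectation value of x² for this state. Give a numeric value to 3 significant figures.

⟨x²⟩ = ∫ x²·|ψ|² dx / ∫|ψ|² dx (integrals over the domain).
On 0 ≤ x ≤ L (j ≠ l): ∫sin²(jπx/L) dx = L/2, ∫sin(jπx/L)·sin(lπx/L) dx = 0; diagonal moments ∫x·sin²(jπx/L) dx = L²/4, ∫x²·sin²(jπx/L) dx = L³·(1/6 − 1/(4j²π²)); cross terms ∫x·sin(jπx/L)·sin(lπx/L) dx = 0 for j + l even and −4jlL²/(π²(j² − l²)²) for j + l odd, ∫x²·sin(jπx/L)·sin(lπx/L) dx = (−1)^(j+l)·4jlL³/(π²(j² − l²)²); higher powers the same way via product-to-sum and parts.
State is unnormalized: ∫|ψ|² dx = 9.9747, and ∫ψ*·x²·ψ dx = 20.521, so ⟨x²⟩ = 20.521 / 9.9747.
⟨x²⟩ = 2.0573.

2.06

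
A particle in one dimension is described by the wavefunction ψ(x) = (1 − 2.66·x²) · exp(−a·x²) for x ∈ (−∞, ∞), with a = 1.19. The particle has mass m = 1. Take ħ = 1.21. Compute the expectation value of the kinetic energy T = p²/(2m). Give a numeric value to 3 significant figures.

4.58

T = −(ħ²/2m) d²/dx², so ⟨T⟩ = −(ħ²/2m) ∫ ψ*·ψ'' dx / ∫|ψ|² dx; with m = 1.
Expand each integrand as polynomial × e^(−2ax²) and use ∫x^(2j)·e^(−2ax²) dx = (2j−1)!!/(4a)^j · √(π/(2a)), odd powers → 0; here √(π/(2a)) = 1.1489. Differentiate with the product rule, d/dx e^(−ax²) = −2ax·e^(−ax²).
State is unnormalized: ∫|ψ|² dx = 0.94119, and ∫ψ*·(−ħ²/2m · ψ'') dx = 4.3073, so ⟨T⟩ = 4.3073 / 0.94119.
⟨T⟩ = 4.5765.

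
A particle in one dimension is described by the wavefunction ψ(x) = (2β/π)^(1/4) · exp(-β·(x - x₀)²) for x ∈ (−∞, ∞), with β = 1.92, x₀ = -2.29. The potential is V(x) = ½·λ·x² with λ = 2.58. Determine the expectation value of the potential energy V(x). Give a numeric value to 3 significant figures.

⟨V⟩ = ∫ V(x)·|ψ|² dx.
Gaussian moments (u = x − x₀): ∫u^(2j)·e^(−2βu²) du = (2j−1)!!/(4β)^j · √(π/(2β)), odd powers integrate to 0; here √(π/(2β)) = 0.90450.
⟨V⟩ = 6.9329.

6.93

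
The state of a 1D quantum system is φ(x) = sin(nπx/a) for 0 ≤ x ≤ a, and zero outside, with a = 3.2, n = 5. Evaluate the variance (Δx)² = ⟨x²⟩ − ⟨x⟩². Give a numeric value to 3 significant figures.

0.833

Compute ⟨x⟩ and ⟨x²⟩ separately, then (Δx)² = ⟨x²⟩ − ⟨x⟩².
With sin²θ = (1 − cos2θ)/2 on 0 ≤ x ≤ a: ∫sin²(nπx/a) dx = a/2, ∫x·sin²(nπx/a) dx = a²/4, ∫x²·sin²(nπx/a) dx = a³·(1/6 − 1/(4n²π²)); higher powers xᵏ the same way, integrating xᵏ·cos(2nπx/a) by parts.
Normalization: ∫|φ|² dx = 1.6000.
⟨x⟩ = 1.6000 and ⟨x²⟩ = 3.3926.
(Δx)² = 3.3926 − (1.6000)² = 0.83258.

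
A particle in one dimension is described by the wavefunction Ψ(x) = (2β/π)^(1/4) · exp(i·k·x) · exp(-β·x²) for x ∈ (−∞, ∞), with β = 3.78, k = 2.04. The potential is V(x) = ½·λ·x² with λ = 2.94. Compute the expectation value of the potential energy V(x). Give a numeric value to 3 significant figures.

0.0972

⟨V⟩ = ∫ V(x)·|Ψ|² dx.
Gaussian moments: ∫x^(2j)·e^(−2βx²) dx = (2j−1)!!/(4β)^j · √(π/(2β)), odd powers integrate to 0; here √(π/(2β)) = 0.64464.
⟨V⟩ = 0.097222.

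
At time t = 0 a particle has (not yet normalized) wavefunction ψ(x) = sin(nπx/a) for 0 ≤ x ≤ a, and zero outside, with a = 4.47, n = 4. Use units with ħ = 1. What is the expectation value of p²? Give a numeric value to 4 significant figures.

p² ψ = −ħ² d²ψ/dx²; ⟨p²⟩ = −ħ² ∫ ψ*·ψ'' dx / ∫|ψ|² dx.
d/dx sin(nπx/a) = (nπ/a)·cos(nπx/a) and d²/dx² sin(nπx/a) = −(nπ/a)²·sin(nπx/a); on 0 ≤ x ≤ a, ∫sin²(nπx/a) dx = a/2 and ∫sin(nπx/a)·cos(nπx/a) dx = 0.
State is unnormalized: ∫|ψ|² dx = 2.2350, and ∫ψ*·(−ħ² ψ'') dx = 17.664, so ⟨p²⟩ = 17.664 / 2.2350.
⟨p²⟩ = 7.9032.

7.903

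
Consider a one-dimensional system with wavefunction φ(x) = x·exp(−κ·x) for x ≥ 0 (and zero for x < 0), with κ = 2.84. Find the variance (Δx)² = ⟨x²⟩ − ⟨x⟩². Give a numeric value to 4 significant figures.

0.09299

Compute ⟨x⟩ and ⟨x²⟩ separately, then (Δx)² = ⟨x²⟩ − ⟨x⟩².
Every integrand reduces to terms xʲ·e^(−2κx) on [0, ∞); use ∫₀^∞ xʲ·e^(−2κx) dx = j!/(2κ)^(j+1).
Normalization: ∫|φ|² dx = 0.010914.
⟨x⟩ = 0.52817 and ⟨x²⟩ = 0.37195.
(Δx)² = 0.37195 − (0.52817)² = 0.092988.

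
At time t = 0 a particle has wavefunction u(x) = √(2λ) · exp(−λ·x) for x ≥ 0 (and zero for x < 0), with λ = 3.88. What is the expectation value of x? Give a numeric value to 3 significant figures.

0.129

⟨x⟩ = ∫ x·|u|² dx (integrals over the domain).
Every integrand reduces to terms xʲ·e^(−2λx) on [0, ∞); use ∫₀^∞ xʲ·e^(−2λx) dx = j!/(2λ)^(j+1).
⟨x⟩ = 0.12887.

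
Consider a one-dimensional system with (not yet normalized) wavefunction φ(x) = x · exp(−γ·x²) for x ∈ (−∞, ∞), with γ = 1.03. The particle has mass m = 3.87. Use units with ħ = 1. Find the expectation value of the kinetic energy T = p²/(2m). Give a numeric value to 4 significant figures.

0.3992

T = −(ħ²/2m) d²/dx², so ⟨T⟩ = −(ħ²/2m) ∫ φ*·φ'' dx / ∫|φ|² dx; with m = 3.87.
Expand each integrand as polynomial × e^(−2γx²) and use ∫x^(2j)·e^(−2γx²) dx = (2j−1)!!/(4γ)^j · √(π/(2γ)), odd powers → 0; here √(π/(2γ)) = 1.2349. Differentiate with the product rule, d/dx e^(−γx²) = −2γx·e^(−γx²).
State is unnormalized: ∫|φ|² dx = 0.29974, and ∫φ*·(−ħ²/2m · φ'') dx = 0.11966, so ⟨T⟩ = 0.11966 / 0.29974.
⟨T⟩ = 0.39922.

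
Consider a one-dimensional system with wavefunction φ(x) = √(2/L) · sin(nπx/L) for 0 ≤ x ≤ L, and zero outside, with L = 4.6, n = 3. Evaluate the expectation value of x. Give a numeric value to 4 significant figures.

2.300

⟨x⟩ = ∫ x·|φ|² dx (integrals over the domain).
With sin²θ = (1 − cos2θ)/2 on 0 ≤ x ≤ L: ∫sin²(nπx/L) dx = L/2, ∫x·sin²(nπx/L) dx = L²/4, ∫x²·sin²(nπx/L) dx = L³·(1/6 − 1/(4n²π²)); higher powers xᵏ the same way, integrating xᵏ·cos(2nπx/L) by parts.
⟨x⟩ = 2.3000.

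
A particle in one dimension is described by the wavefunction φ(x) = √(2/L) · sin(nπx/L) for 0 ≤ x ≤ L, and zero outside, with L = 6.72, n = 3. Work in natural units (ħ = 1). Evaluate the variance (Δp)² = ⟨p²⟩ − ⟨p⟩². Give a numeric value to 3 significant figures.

Compute ⟨p⟩ and ⟨p²⟩ separately; (Δp)² = ⟨p²⟩ − ⟨p⟩².
d/dx sin(nπx/L) = (nπ/L)·cos(nπx/L) and d²/dx² sin(nπx/L) = −(nπ/L)²·sin(nπx/L); on 0 ≤ x ≤ L, ∫sin²(nπx/L) dx = L/2 and ∫sin(nπx/L)·cos(nπx/L) dx = 0.
⟨p⟩ = 0.0000 and ⟨p²⟩ = 1.9670.
(Δp)² = 1.9670 − (0.0000)² = 1.9670.

1.97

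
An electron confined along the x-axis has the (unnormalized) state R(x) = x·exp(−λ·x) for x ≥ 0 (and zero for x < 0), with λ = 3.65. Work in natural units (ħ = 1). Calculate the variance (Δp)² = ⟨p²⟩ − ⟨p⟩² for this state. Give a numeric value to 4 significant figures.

13.32

Compute ⟨p⟩ and ⟨p²⟩ separately; (Δp)² = ⟨p²⟩ − ⟨p⟩².
Differentiate x·exp(−λ·x) with the product rule; every integrand then reduces to terms xʲ·e^(−2λx) on [0, ∞), with ∫₀^∞ xʲ·e^(−2λx) dx = j!/(2λ)^(j+1).
Normalization: ∫|R|² dx = 0.0051412.
⟨p⟩ = 0.0000 and ⟨p²⟩ = 13.323.
(Δp)² = 13.323 − (0.0000)² = 13.323.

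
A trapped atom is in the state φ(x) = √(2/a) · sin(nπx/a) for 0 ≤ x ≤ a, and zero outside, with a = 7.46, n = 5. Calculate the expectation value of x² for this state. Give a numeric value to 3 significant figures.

18.4

⟨x²⟩ = ∫ x²·|φ|² dx (integrals over the domain).
With sin²θ = (1 − cos2θ)/2 on 0 ≤ x ≤ a: ∫sin²(nπx/a) dx = a/2, ∫x·sin²(nπx/a) dx = a²/4, ∫x²·sin²(nπx/a) dx = a³·(1/6 − 1/(4n²π²)); higher powers xᵏ the same way, integrating xᵏ·cos(2nπx/a) by parts.
⟨x²⟩ = 18.438.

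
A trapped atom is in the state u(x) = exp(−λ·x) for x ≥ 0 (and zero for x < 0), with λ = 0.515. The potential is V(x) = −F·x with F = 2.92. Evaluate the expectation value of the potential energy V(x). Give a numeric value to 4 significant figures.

⟨V⟩ = ∫ V(x)·|u|² dx / ∫|u|² dx.
Every integrand reduces to terms xʲ·e^(−2λx) on [0, ∞); use ∫₀^∞ xʲ·e^(−2λx) dx = j!/(2λ)^(j+1).
State is unnormalized: ∫|u|² dx = 0.97087, and ∫u*·V(x)·u dx = -2.7524, so ⟨V⟩ = -2.7524 / 0.97087.
⟨V⟩ = -2.8350.

-2.835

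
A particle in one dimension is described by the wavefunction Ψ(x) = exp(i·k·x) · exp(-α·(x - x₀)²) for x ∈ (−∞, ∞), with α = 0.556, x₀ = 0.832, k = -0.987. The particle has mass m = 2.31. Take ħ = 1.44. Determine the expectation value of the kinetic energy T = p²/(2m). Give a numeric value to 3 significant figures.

T = −(ħ²/2m) d²/dx², so ⟨T⟩ = −(ħ²/2m) ∫ Ψ*·Ψ'' dx / ∫|Ψ|² dx; with m = 2.31.
Gaussian moments (u = x − x₀): ∫u^(2j)·e^(−2αu²) du = (2j−1)!!/(4α)^j · √(π/(2α)), odd powers integrate to 0; here √(π/(2α)) = 1.6808. Derivatives: Ψ′ = (ik − 2αu)·Ψ, Ψ″ = ((ik − 2αu)² − 2α)·Ψ; the odd-in-u pieces drop out.
State is unnormalized: ∫|Ψ|² dx = 1.6808, and ∫Ψ*·(−ħ²/2m · Ψ'') dx = 1.1544, so ⟨T⟩ = 1.1544 / 1.6808.
⟨T⟩ = 0.68679.

0.687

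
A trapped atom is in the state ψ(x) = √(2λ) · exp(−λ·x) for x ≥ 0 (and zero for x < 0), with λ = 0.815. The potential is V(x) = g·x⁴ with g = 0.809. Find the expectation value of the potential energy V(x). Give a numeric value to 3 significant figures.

⟨V⟩ = ∫ V(x)·|ψ|² dx.
Every integrand reduces to terms xʲ·e^(−2λx) on [0, ∞); use ∫₀^∞ xʲ·e^(−2λx) dx = j!/(2λ)^(j+1).
⟨V⟩ = 2.7505.

2.75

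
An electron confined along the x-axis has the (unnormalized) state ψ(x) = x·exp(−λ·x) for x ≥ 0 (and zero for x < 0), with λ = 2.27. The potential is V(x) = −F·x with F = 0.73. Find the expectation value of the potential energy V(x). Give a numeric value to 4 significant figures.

⟨V⟩ = ∫ V(x)·|ψ|² dx / ∫|ψ|² dx.
Every integrand reduces to terms xʲ·e^(−2λx) on [0, ∞); use ∫₀^∞ xʲ·e^(−2λx) dx = j!/(2λ)^(j+1).
State is unnormalized: ∫|ψ|² dx = 0.021373, and ∫ψ*·V(x)·ψ dx = -0.010310, so ⟨V⟩ = -0.010310 / 0.021373.
⟨V⟩ = -0.48238.

-0.4824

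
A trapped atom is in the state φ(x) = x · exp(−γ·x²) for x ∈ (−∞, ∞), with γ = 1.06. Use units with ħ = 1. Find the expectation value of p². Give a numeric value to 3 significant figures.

3.18

p² φ = −ħ² d²φ/dx²; ⟨p²⟩ = −ħ² ∫ φ*·φ'' dx / ∫|φ|² dx.
Expand each integrand as polynomial × e^(−2γx²) and use ∫x^(2j)·e^(−2γx²) dx = (2j−1)!!/(4γ)^j · √(π/(2γ)), odd powers → 0; here √(π/(2γ)) = 1.2173. Differentiate with the product rule, d/dx e^(−γx²) = −2γx·e^(−γx²).
State is unnormalized: ∫|φ|² dx = 0.28711, and ∫φ*·(−ħ² φ'') dx = 0.91299, so ⟨p²⟩ = 0.91299 / 0.28711.
⟨p²⟩ = 3.1800.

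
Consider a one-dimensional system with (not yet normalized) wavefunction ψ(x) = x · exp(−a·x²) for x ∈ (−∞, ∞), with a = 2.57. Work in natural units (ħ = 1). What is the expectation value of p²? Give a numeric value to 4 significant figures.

7.710

p² ψ = −ħ² d²ψ/dx²; ⟨p²⟩ = −ħ² ∫ ψ*·ψ'' dx / ∫|ψ|² dx.
Expand each integrand as polynomial × e^(−2ax²) and use ∫x^(2j)·e^(−2ax²) dx = (2j−1)!!/(4a)^j · √(π/(2a)), odd powers → 0; here √(π/(2a)) = 0.78180. Differentiate with the product rule, d/dx e^(−ax²) = −2ax·e^(−ax²).
State is unnormalized: ∫|ψ|² dx = 0.076050, and ∫ψ*·(−ħ² ψ'') dx = 0.58635, so ⟨p²⟩ = 0.58635 / 0.076050.
⟨p²⟩ = 7.7100.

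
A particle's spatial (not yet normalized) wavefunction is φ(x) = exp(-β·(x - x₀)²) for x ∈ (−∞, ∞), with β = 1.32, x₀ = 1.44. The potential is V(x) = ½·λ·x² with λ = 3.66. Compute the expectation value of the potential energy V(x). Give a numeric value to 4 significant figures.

4.141

⟨V⟩ = ∫ V(x)·|φ|² dx / ∫|φ|² dx.
Gaussian moments (u = x − x₀): ∫u^(2j)·e^(−2βu²) du = (2j−1)!!/(4β)^j · √(π/(2β)), odd powers integrate to 0; here √(π/(2β)) = 1.0909.
State is unnormalized: ∫|φ|² dx = 1.0909, and ∫φ*·V(x)·φ dx = 4.5176, so ⟨V⟩ = 4.5176 / 1.0909.
⟨V⟩ = 4.1413.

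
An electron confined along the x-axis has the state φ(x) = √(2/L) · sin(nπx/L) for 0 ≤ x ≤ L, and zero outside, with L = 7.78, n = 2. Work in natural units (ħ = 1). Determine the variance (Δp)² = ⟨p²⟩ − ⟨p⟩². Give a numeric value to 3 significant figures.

Compute ⟨p⟩ and ⟨p²⟩ separately; (Δp)² = ⟨p²⟩ − ⟨p⟩².
d/dx sin(nπx/L) = (nπ/L)·cos(nπx/L) and d²/dx² sin(nπx/L) = −(nπ/L)²·sin(nπx/L); on 0 ≤ x ≤ L, ∫sin²(nπx/L) dx = L/2 and ∫sin(nπx/L)·cos(nπx/L) dx = 0.
⟨p⟩ = 0.0000 and ⟨p²⟩ = 0.65223.
(Δp)² = 0.65223 − (0.0000)² = 0.65223.

0.652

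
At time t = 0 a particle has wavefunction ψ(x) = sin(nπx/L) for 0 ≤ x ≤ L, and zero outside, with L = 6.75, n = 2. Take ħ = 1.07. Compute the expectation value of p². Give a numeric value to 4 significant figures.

p² ψ = −ħ² d²ψ/dx²; ⟨p²⟩ = −ħ² ∫ ψ*·ψ'' dx / ∫|ψ|² dx.
d/dx sin(nπx/L) = (nπ/L)·cos(nπx/L) and d²/dx² sin(nπx/L) = −(nπ/L)²·sin(nπx/L); on 0 ≤ x ≤ L, ∫sin²(nπx/L) dx = L/2 and ∫sin(nπx/L)·cos(nπx/L) dx = 0.
State is unnormalized: ∫|ψ|² dx = 3.3750, and ∫ψ*·(−ħ² ψ'') dx = 3.3481, so ⟨p²⟩ = 3.3481 / 3.3750.
⟨p²⟩ = 0.99202.

0.9920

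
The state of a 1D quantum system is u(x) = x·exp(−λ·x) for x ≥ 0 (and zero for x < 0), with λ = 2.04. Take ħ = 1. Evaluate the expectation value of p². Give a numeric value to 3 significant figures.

4.16

p² u = −ħ² d²u/dx²; ⟨p²⟩ = −ħ² ∫ u*·u'' dx / ∫|u|² dx.
Differentiate x·exp(−λ·x) with the product rule; every integrand then reduces to terms xʲ·e^(−2λx) on [0, ∞), with ∫₀^∞ xʲ·e^(−2λx) dx = j!/(2λ)^(j+1).
State is unnormalized: ∫|u|² dx = 0.029448, and ∫u*·(−ħ² u'') dx = 0.12255, so ⟨p²⟩ = 0.12255 / 0.029448.
⟨p²⟩ = 4.1616.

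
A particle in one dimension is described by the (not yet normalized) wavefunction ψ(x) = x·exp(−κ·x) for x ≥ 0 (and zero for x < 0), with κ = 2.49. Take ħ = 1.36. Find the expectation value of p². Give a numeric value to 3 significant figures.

p² ψ = −ħ² d²ψ/dx²; ⟨p²⟩ = −ħ² ∫ ψ*·ψ'' dx / ∫|ψ|² dx.
Differentiate x·exp(−κ·x) with the product rule; every integrand then reduces to terms xʲ·e^(−2κx) on [0, ∞), with ∫₀^∞ xʲ·e^(−2κx) dx = j!/(2κ)^(j+1).
State is unnormalized: ∫|ψ|² dx = 0.016194, and ∫ψ*·(−ħ² ψ'') dx = 0.18570, so ⟨p²⟩ = 0.18570 / 0.016194.
⟨p²⟩ = 11.468.

11.5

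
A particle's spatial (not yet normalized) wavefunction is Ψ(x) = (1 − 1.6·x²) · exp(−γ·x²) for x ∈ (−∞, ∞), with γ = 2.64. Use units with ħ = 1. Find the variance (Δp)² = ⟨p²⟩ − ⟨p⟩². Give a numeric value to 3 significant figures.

Compute ⟨p⟩ and ⟨p²⟩ separately; (Δp)² = ⟨p²⟩ − ⟨p⟩².
Expand each integrand as polynomial × e^(−2γx²) and use ∫x^(2j)·e^(−2γx²) dx = (2j−1)!!/(4γ)^j · √(π/(2γ)), odd powers → 0; here √(π/(2γ)) = 0.77136. Differentiate with the product rule, d/dx e^(−γx²) = −2γx·e^(−γx²).
Normalization: ∫|Ψ|² dx = 0.59074.
⟨p⟩ = 0.0000 and ⟨p²⟩ = 5.0458.
(Δp)² = 5.0458 − (0.0000)² = 5.0458.

5.05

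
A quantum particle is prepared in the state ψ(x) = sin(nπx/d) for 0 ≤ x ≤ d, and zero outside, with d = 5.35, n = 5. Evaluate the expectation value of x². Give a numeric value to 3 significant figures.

9.48

⟨x²⟩ = ∫ x²·|ψ|² dx / ∫|ψ|² dx (integrals over the domain).
With sin²θ = (1 − cos2θ)/2 on 0 ≤ x ≤ d: ∫sin²(nπx/d) dx = d/2, ∫x·sin²(nπx/d) dx = d²/4, ∫x²·sin²(nπx/d) dx = d³·(1/6 − 1/(4n²π²)); higher powers xᵏ the same way, integrating xᵏ·cos(2nπx/d) by parts.
State is unnormalized: ∫|ψ|² dx = 2.6750, and ∫ψ*·x²·ψ dx = 25.367, so ⟨x²⟩ = 25.367 / 2.6750.
⟨x²⟩ = 9.4828.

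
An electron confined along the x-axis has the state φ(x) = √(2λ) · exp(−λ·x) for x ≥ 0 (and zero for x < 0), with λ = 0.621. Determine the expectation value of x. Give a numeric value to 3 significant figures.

0.805

⟨x⟩ = ∫ x·|φ|² dx (integrals over the domain).
Every integrand reduces to terms xʲ·e^(−2λx) on [0, ∞); use ∫₀^∞ xʲ·e^(−2λx) dx = j!/(2λ)^(j+1).
⟨x⟩ = 0.80515.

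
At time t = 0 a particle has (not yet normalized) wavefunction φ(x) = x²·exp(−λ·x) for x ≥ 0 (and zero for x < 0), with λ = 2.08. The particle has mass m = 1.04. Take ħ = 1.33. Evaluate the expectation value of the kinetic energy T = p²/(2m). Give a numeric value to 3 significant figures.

1.23

T = −(ħ²/2m) d²/dx², so ⟨T⟩ = −(ħ²/2m) ∫ φ*·φ'' dx / ∫|φ|² dx; with m = 1.04.
Differentiate x²·exp(−λ·x) with the product rule; every integrand then reduces to terms xʲ·e^(−2λx) on [0, ∞), with ∫₀^∞ xʲ·e^(−2λx) dx = j!/(2λ)^(j+1).
State is unnormalized: ∫|φ|² dx = 0.019264, and ∫φ*·(−ħ²/2m · φ'') dx = 0.023626, so ⟨T⟩ = 0.023626 / 0.019264.
⟨T⟩ = 1.2264.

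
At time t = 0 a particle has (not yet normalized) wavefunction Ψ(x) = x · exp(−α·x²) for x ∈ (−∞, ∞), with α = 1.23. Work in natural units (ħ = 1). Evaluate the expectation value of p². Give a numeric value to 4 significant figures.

p² Ψ = −ħ² d²Ψ/dx²; ⟨p²⟩ = −ħ² ∫ Ψ*·Ψ'' dx / ∫|Ψ|² dx.
Expand each integrand as polynomial × e^(−2αx²) and use ∫x^(2j)·e^(−2αx²) dx = (2j−1)!!/(4α)^j · √(π/(2α)), odd powers → 0; here √(π/(2α)) = 1.1301. Differentiate with the product rule, d/dx e^(−αx²) = −2αx·e^(−αx²).
State is unnormalized: ∫|Ψ|² dx = 0.22969, and ∫Ψ*·(−ħ² Ψ'') dx = 0.84756, so ⟨p²⟩ = 0.84756 / 0.22969.
⟨p²⟩ = 3.6900.

3.690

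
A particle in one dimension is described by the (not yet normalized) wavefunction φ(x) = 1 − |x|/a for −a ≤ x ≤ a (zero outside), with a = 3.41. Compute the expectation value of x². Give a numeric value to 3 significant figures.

1.16

⟨x²⟩ = ∫ x²·|φ|² dx / ∫|φ|² dx (integrals over the domain).
φ is even, so ∫ over [−a, a] = 2∫₀ᵃ with φ = 1 − x/a there: ∫₀ᵃ (1 − x/a)² dx = a/3, ∫₀ᵃ x²(1 − x/a)² dx = a³/30, ∫₀ᵃ x⁴(1 − x/a)² dx = a⁵/105.
State is unnormalized: ∫|φ|² dx = 2.2733, and ∫φ*·x²·φ dx = 2.6435, so ⟨x²⟩ = 2.6435 / 2.2733.
⟨x²⟩ = 1.1628.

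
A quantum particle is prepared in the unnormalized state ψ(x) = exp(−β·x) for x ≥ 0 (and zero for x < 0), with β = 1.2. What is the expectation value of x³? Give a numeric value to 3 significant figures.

⟨x³⟩ = ∫ x³·|ψ|² dx / ∫|ψ|² dx (integrals over the domain).
Every integrand reduces to terms xʲ·e^(−2βx) on [0, ∞); use ∫₀^∞ xʲ·e^(−2βx) dx = j!/(2β)^(j+1).
State is unnormalized: ∫|ψ|² dx = 0.41667, and ∫ψ*·x³·ψ dx = 0.18084, so ⟨x³⟩ = 0.18084 / 0.41667.
⟨x³⟩ = 0.43403.

0.434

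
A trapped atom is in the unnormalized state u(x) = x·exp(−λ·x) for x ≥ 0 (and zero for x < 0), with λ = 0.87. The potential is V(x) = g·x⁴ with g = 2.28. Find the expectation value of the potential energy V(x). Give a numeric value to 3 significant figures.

89.5

⟨V⟩ = ∫ V(x)·|u|² dx / ∫|u|² dx.
Every integrand reduces to terms xʲ·e^(−2λx) on [0, ∞); use ∫₀^∞ xʲ·e^(−2λx) dx = j!/(2λ)^(j+1).
State is unnormalized: ∫|u|² dx = 0.37965, and ∫u*·V(x)·u dx = 33.996, so ⟨V⟩ = 33.996 / 0.37965.
⟨V⟩ = 89.545.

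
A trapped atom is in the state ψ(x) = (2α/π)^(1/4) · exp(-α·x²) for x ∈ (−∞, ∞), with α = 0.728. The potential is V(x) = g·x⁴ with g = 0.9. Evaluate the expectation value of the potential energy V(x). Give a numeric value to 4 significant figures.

0.3184

⟨V⟩ = ∫ V(x)·|ψ|² dx.
Gaussian moments: ∫x^(2j)·e^(−2αx²) dx = (2j−1)!!/(4α)^j · √(π/(2α)), odd powers integrate to 0; here √(π/(2α)) = 1.4689.
⟨V⟩ = 0.31841.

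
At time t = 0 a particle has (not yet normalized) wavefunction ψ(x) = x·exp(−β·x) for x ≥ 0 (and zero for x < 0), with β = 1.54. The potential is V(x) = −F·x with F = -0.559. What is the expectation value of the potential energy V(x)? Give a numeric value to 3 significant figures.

0.544

⟨V⟩ = ∫ V(x)·|ψ|² dx / ∫|ψ|² dx.
Every integrand reduces to terms xʲ·e^(−2βx) on [0, ∞); use ∫₀^∞ xʲ·e^(−2βx) dx = j!/(2β)^(j+1).
State is unnormalized: ∫|ψ|² dx = 0.068451, and ∫ψ*·V(x)·ψ dx = 0.037270, so ⟨V⟩ = 0.037270 / 0.068451.
⟨V⟩ = 0.54448.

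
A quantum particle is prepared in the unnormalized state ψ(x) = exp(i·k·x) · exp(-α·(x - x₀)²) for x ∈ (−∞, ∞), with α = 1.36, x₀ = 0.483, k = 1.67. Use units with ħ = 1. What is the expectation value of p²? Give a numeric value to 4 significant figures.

p² ψ = −ħ² d²ψ/dx²; ⟨p²⟩ = −ħ² ∫ ψ*·ψ'' dx / ∫|ψ|² dx.
Gaussian moments (u = x − x₀): ∫u^(2j)·e^(−2αu²) du = (2j−1)!!/(4α)^j · √(π/(2α)), odd powers integrate to 0; here √(π/(2α)) = 1.0747. Derivatives: ψ′ = (ik − 2αu)·ψ, ψ″ = ((ik − 2αu)² − 2α)·ψ; the odd-in-u pieces drop out.
State is unnormalized: ∫|ψ|² dx = 1.0747, and ∫ψ*·(−ħ² ψ'') dx = 4.4589, so ⟨p²⟩ = 4.4589 / 1.0747.
⟨p²⟩ = 4.1489.

4.149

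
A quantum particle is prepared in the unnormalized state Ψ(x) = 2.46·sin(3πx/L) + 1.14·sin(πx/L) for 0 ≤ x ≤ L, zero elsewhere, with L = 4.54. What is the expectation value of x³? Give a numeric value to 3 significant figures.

⟨x³⟩ = ∫ x³·|Ψ|² dx / ∫|Ψ|² dx (integrals over the domain).
On 0 ≤ x ≤ L (j ≠ l): ∫sin²(jπx/L) dx = L/2, ∫sin(jπx/L)·sin(lπx/L) dx = 0; diagonal moments ∫x·sin²(jπx/L) dx = L²/4, ∫x²·sin²(jπx/L) dx = L³·(1/6 − 1/(4j²π²)); cross terms ∫x·sin(jπx/L)·sin(lπx/L) dx = 0 for j + l even and −4jlL²/(π²(j² − l²)²) for j + l odd, ∫x²·sin(jπx/L)·sin(lπx/L) dx = (−1)^(j+l)·4jlL³/(π²(j² − l²)²); higher powers the same way via product-to-sum and parts.
State is unnormalized: ∫|Ψ|² dx = 16.687, and ∫Ψ*·x³·Ψ dx = 426.45, so ⟨x³⟩ = 426.45 / 16.687.
⟨x³⟩ = 25.556.

25.6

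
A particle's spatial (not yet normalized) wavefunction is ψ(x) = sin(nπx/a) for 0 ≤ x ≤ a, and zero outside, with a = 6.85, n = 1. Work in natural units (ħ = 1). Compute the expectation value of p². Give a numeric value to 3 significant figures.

0.210

p² ψ = −ħ² d²ψ/dx²; ⟨p²⟩ = −ħ² ∫ ψ*·ψ'' dx / ∫|ψ|² dx.
d/dx sin(nπx/a) = (nπ/a)·cos(nπx/a) and d²/dx² sin(nπx/a) = −(nπ/a)²·sin(nπx/a); on 0 ≤ x ≤ a, ∫sin²(nπx/a) dx = a/2 and ∫sin(nπx/a)·cos(nπx/a) dx = 0.
State is unnormalized: ∫|ψ|² dx = 3.4250, and ∫ψ*·(−ħ² ψ'') dx = 0.72041, so ⟨p²⟩ = 0.72041 / 3.4250.
⟨p²⟩ = 0.21034.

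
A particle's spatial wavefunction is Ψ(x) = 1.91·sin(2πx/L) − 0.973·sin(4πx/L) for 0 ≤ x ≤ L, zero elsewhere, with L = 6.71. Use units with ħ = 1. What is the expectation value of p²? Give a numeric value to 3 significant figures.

p² Ψ = −ħ² d²Ψ/dx²; ⟨p²⟩ = −ħ² ∫ Ψ*·Ψ'' dx / ∫|Ψ|² dx.
d²/dx² sin(jπx/L) = −(jπ/L)²·sin(jπx/L); on 0 ≤ x ≤ L, ∫sin²(jπx/L) dx = L/2 and ∫sin(jπx/L)·sin(lπx/L) dx = 0 for j ≠ l, so only diagonal terms survive in ∫|Ψ|² and ∫Ψ·Ψ″; ∫Ψ·Ψ′ dx = [Ψ²/2] between the walls = 0.
State is unnormalized: ∫|Ψ|² dx = 15.416, and ∫Ψ*·(−ħ² Ψ'') dx = 21.872, so ⟨p²⟩ = 21.872 / 15.416.
⟨p²⟩ = 1.4188.

1.42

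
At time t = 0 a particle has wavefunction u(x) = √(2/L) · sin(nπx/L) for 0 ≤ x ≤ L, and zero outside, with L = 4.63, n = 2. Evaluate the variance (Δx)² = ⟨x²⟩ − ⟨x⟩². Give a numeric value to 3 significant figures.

Compute ⟨x⟩ and ⟨x²⟩ separately, then (Δx)² = ⟨x²⟩ − ⟨x⟩².
With sin²θ = (1 − cos2θ)/2 on 0 ≤ x ≤ L: ∫sin²(nπx/L) dx = L/2, ∫x·sin²(nπx/L) dx = L²/4, ∫x²·sin²(nπx/L) dx = L³·(1/6 − 1/(4n²π²)); higher powers xᵏ the same way, integrating xᵏ·cos(2nπx/L) by parts.
⟨x⟩ = 2.3150 and ⟨x²⟩ = 6.8741.
(Δx)² = 6.8741 − (2.3150)² = 1.5149.

1.51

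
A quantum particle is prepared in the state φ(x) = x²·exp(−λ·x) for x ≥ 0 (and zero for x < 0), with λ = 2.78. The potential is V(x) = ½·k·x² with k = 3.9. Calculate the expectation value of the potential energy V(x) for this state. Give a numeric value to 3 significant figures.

1.89

⟨V⟩ = ∫ V(x)·|φ|² dx / ∫|φ|² dx.
Every integrand reduces to terms xʲ·e^(−2λx) on [0, ∞); use ∫₀^∞ xʲ·e^(−2λx) dx = j!/(2λ)^(j+1).
State is unnormalized: ∫|φ|² dx = 0.0045169, and ∫φ*·V(x)·φ dx = 0.0085476, so ⟨V⟩ = 0.0085476 / 0.0045169.
⟨V⟩ = 1.8924.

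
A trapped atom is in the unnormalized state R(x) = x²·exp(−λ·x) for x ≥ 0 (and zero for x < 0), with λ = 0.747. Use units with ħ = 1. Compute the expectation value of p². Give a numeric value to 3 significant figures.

0.186

p² R = −ħ² d²R/dx²; ⟨p²⟩ = −ħ² ∫ R*·R'' dx / ∫|R|² dx.
Differentiate x²·exp(−λ·x) with the product rule; every integrand then reduces to terms xʲ·e^(−2λx) on [0, ∞), with ∫₀^∞ xʲ·e^(−2λx) dx = j!/(2λ)^(j+1).
State is unnormalized: ∫|R|² dx = 3.2245, and ∫R*·(−ħ² R'') dx = 0.59976, so ⟨p²⟩ = 0.59976 / 3.2245.
⟨p²⟩ = 0.18600.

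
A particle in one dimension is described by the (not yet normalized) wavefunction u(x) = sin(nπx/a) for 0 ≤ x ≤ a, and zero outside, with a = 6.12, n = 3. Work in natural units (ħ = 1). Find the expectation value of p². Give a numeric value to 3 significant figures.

2.37

p² u = −ħ² d²u/dx²; ⟨p²⟩ = −ħ² ∫ u*·u'' dx / ∫|u|² dx.
d/dx sin(nπx/a) = (nπ/a)·cos(nπx/a) and d²/dx² sin(nπx/a) = −(nπ/a)²·sin(nπx/a); on 0 ≤ x ≤ a, ∫sin²(nπx/a) dx = a/2 and ∫sin(nπx/a)·cos(nπx/a) dx = 0.
State is unnormalized: ∫|u|² dx = 3.0600, and ∫u*·(−ħ² u'') dx = 7.2571, so ⟨p²⟩ = 7.2571 / 3.0600.
⟨p²⟩ = 2.3716.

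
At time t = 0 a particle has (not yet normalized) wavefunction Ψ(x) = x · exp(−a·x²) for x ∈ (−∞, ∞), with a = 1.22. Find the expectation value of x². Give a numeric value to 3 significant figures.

⟨x²⟩ = ∫ x²·|Ψ|² dx / ∫|Ψ|² dx (integrals over the domain).
Expand each integrand as polynomial × e^(−2ax²) and use ∫x^(2j)·e^(−2ax²) dx = (2j−1)!!/(4a)^j · √(π/(2a)), odd powers → 0; here √(π/(2a)) = 1.1347.
State is unnormalized: ∫|Ψ|² dx = 0.23252, and ∫Ψ*·x²·Ψ dx = 0.14294, so ⟨x²⟩ = 0.14294 / 0.23252.
⟨x²⟩ = 0.61475.

0.615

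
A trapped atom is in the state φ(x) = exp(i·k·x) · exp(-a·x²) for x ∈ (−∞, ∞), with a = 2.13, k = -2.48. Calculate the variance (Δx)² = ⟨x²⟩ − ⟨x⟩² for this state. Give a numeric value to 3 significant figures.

Compute ⟨x⟩ and ⟨x²⟩ separately, then (Δx)² = ⟨x²⟩ − ⟨x⟩².
Gaussian moments: ∫x^(2j)·e^(−2ax²) dx = (2j−1)!!/(4a)^j · √(π/(2a)), odd powers integrate to 0; here √(π/(2a)) = 0.85876.
Normalization: ∫|φ|² dx = 0.85876.
⟨x⟩ = 0.0000 and ⟨x²⟩ = 0.11737.
(Δx)² = 0.11737 − (0.0000)² = 0.11737.

0.117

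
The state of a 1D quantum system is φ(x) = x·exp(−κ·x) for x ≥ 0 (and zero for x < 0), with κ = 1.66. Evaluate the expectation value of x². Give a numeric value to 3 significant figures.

1.09

⟨x²⟩ = ∫ x²·|φ|² dx / ∫|φ|² dx (integrals over the domain).
Every integrand reduces to terms xʲ·e^(−2κx) on [0, ∞); use ∫₀^∞ xʲ·e^(−2κx) dx = j!/(2κ)^(j+1).
State is unnormalized: ∫|φ|² dx = 0.054653, and ∫φ*·x²·φ dx = 0.059501, so ⟨x²⟩ = 0.059501 / 0.054653.
⟨x²⟩ = 1.0887.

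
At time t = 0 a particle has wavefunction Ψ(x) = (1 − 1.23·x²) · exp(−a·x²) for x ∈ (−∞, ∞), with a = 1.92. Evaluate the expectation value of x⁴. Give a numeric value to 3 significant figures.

0.0199

⟨x⁴⟩ = ∫ x⁴·|Ψ|² dx / ∫|Ψ|² dx (integrals over the domain).
Expand each integrand as polynomial × e^(−2ax²) and use ∫x^(2j)·e^(−2ax²) dx = (2j−1)!!/(4a)^j · √(π/(2a)), odd powers → 0; here √(π/(2a)) = 0.90450.
State is unnormalized: ∫|Ψ|² dx = 0.68438, and ∫Ψ*·x⁴·Ψ dx = 0.013626, so ⟨x⁴⟩ = 0.013626 / 0.68438.
⟨x⁴⟩ = 0.019910.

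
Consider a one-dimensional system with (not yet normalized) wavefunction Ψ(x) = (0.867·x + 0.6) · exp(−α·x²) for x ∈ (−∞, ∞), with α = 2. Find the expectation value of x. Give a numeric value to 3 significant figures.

⟨x⟩ = ∫ x·|Ψ|² dx / ∫|Ψ|² dx (integrals over the domain).
Expand each integrand as polynomial × e^(−2αx²) and use ∫x^(2j)·e^(−2αx²) dx = (2j−1)!!/(4α)^j · √(π/(2α)), odd powers → 0; here √(π/(2α)) = 0.88623.
State is unnormalized: ∫|Ψ|² dx = 0.40231, and ∫Ψ*·x·Ψ dx = 0.11525, so ⟨x⟩ = 0.11525 / 0.40231.
⟨x⟩ = 0.28648.

0.286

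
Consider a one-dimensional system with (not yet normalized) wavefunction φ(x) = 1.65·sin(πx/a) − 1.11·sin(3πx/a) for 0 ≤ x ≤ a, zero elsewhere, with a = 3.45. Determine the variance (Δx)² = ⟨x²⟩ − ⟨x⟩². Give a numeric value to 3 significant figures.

Compute ⟨x⟩ and ⟨x²⟩ separately, then (Δx)² = ⟨x²⟩ − ⟨x⟩².
On 0 ≤ x ≤ a (j ≠ l): ∫sin²(jπx/a) dx = a/2, ∫sin(jπx/a)·sin(lπx/a) dx = 0; diagonal moments ∫x·sin²(jπx/a) dx = a²/4, ∫x²·sin²(jπx/a) dx = a³·(1/6 − 1/(4j²π²)); cross terms ∫x·sin(jπx/a)·sin(lπx/a) dx = 0 for j + l even and −4jla²/(π²(j² − l²)²) for j + l odd, ∫x²·sin(jπx/a)·sin(lπx/a) dx = (−1)^(j+l)·4jla³/(π²(j² − l²)²); higher powers the same way via product-to-sum and parts.
Normalization: ∫|φ|² dx = 6.8217.
⟨x⟩ = 1.7250 and ⟨x²⟩ = 3.1126.
(Δx)² = 3.1126 − (1.7250)² = 0.13699.

0.137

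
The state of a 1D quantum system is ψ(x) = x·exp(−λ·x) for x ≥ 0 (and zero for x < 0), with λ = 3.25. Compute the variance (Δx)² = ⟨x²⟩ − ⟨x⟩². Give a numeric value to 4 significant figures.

0.07101

Compute ⟨x⟩ and ⟨x²⟩ separately, then (Δx)² = ⟨x²⟩ − ⟨x⟩².
Every integrand reduces to terms xʲ·e^(−2λx) on [0, ∞); use ∫₀^∞ xʲ·e^(−2λx) dx = j!/(2λ)^(j+1).
Normalization: ∫|ψ|² dx = 0.0072827.
⟨x⟩ = 0.46154 and ⟨x²⟩ = 0.28402.
(Δx)² = 0.28402 − (0.46154)² = 0.071006.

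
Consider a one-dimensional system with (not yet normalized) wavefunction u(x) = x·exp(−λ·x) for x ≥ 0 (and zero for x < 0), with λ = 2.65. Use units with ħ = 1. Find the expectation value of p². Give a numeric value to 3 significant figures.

p² u = −ħ² d²u/dx²; ⟨p²⟩ = −ħ² ∫ u*·u'' dx / ∫|u|² dx.
Differentiate x·exp(−λ·x) with the product rule; every integrand then reduces to terms xʲ·e^(−2λx) on [0, ∞), with ∫₀^∞ xʲ·e^(−2λx) dx = j!/(2λ)^(j+1).
State is unnormalized: ∫|u|² dx = 0.013434, and ∫u*·(−ħ² u'') dx = 0.094340, so ⟨p²⟩ = 0.094340 / 0.013434.
⟨p²⟩ = 7.0225.

7.02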